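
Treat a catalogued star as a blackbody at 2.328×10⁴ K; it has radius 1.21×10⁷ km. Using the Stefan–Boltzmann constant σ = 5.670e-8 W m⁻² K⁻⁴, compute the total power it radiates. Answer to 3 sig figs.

P ≈ 3.06×10³¹ W

Surface area A = 4πR² = 4π(1.21×10¹⁰ m)² = 1.83984×10²¹ m².
P = σAT⁴ = 5.670×10⁻⁸ × 1.83984×10²¹ × (2.328×10⁴)⁴ = 3.06×10³¹ W.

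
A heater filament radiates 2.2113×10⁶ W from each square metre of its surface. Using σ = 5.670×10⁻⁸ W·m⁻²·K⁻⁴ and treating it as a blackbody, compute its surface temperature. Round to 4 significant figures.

T ≈ 2499 K

I = σT⁴, so T = (I/σ)^(1/4) = (2.2113×10⁶/(5.670×10⁻⁸))^(1/4) = 2499 K.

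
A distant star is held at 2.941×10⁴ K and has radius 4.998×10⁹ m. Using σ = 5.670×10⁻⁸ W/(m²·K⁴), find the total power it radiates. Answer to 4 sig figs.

Surface area A = 4πR² = 4π(4.998×10⁹ m)² = 3.13908×10²⁰ m².
P = σAT⁴ = 5.670×10⁻⁸ × 3.13908×10²⁰ × (2.941×10⁴)⁴ = 1.332×10³¹ W.

P ≈ 1.332×10³¹ W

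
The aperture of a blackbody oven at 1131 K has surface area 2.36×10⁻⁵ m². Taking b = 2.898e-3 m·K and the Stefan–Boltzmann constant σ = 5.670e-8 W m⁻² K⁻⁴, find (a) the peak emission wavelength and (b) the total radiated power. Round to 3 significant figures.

λ_max ≈ 2.56 μm; P ≈ 2.19 W

(a) λ_max = b/T = 2.898×10⁻³/1131 = 2.562×10⁻⁶ m = 2.56 μm.
Area A = 2.36×10⁻⁵ m².
(b) P = σAT⁴ = 5.670×10⁻⁸×2.36×10⁻⁵×(1131)⁴ = 2.19 W.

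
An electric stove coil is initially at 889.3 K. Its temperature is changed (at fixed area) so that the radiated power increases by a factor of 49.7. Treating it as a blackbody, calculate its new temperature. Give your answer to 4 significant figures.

T₂ ≈ 2361 K

P ∝ T⁴, so T₂/T₁ = (P₂/P₁)^(1/4) = (49.7)^(1/4) = 2.65515.
T₂ = 889.3 × 2.65515 = 2361 K.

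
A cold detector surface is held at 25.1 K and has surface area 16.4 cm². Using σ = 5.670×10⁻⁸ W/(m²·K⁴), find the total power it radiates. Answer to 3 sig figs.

P ≈ 3.69×10⁻⁵ W

Area A = 16.4 cm² = 1.64×10⁻³ m².
P = σAT⁴ = 5.670×10⁻⁸ × 1.64×10⁻³ × (25.1)⁴ = 3.69×10⁻⁵ W.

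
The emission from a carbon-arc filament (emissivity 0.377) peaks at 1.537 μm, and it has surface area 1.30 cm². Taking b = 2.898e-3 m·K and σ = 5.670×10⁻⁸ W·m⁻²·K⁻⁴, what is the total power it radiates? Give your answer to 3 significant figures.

Wien's law: T = b/λ_max = 2.898×10⁻³/1.537×10⁻⁶ = 1885.49 K.
Area A = 1.30 cm² = 1.30×10⁻⁴ m².
Then P = εσAT⁴ = 0.377×5.670×10⁻⁸×1.30×10⁻⁴×(1885.49)⁴ = 35.1 W.

P ≈ 35.1 W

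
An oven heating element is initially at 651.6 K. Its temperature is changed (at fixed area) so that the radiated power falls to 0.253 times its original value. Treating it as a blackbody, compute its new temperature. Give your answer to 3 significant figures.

P ∝ T⁴, so T₂/T₁ = (P₂/P₁)^(1/4) = (0.253)^(1/4) = 0.709219.
T₂ = 651.6 × 0.709219 = 462 K.

T₂ ≈ 462 K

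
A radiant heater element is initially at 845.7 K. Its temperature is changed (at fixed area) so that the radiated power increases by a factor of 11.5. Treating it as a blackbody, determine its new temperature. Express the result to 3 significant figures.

P ∝ T⁴, so T₂/T₁ = (P₂/P₁)^(1/4) = (11.5)^(1/4) = 1.84151.
T₂ = 845.7 × 1.84151 = 1.56×10³ K.

T₂ ≈ 1.56×10³ K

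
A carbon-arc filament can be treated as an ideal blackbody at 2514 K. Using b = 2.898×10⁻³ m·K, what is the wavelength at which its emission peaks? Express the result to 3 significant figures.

λ_max ≈ 1.15 μm

Wien's displacement law: λ_max = b/T = (2.898×10⁻³ m·K)/(2514 K) = 1.153×10⁻⁶ m.
That is 1.15 μm, in the infrared range.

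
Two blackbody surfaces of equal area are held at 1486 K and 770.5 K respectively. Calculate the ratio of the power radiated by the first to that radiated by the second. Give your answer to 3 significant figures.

With equal areas, P₁/P₂ = (T₁/T₂)⁴ = (1486/770.5)⁴ = 13.8.

P₁/P₂ ≈ 13.8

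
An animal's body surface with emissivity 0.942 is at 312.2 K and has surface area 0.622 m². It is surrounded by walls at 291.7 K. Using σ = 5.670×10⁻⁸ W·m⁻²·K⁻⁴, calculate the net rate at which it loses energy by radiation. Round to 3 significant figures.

Net loss ≈ 75.1 W

Area A = 0.622 m².
Net radiated power P_net = εσA(T⁴ − T₀⁴) = 0.942×5.670×10⁻⁸×0.622×(312.2⁴ − 291.7⁴).
T⁴ − T₀⁴ = 9.50017×10⁹ − 7.24012×10⁹ = 2.26005×10⁹ K⁴, so P_net = 75.1 W.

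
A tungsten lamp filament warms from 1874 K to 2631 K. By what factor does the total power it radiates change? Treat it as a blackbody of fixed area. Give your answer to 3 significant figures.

P ∝ T⁴, so P₂/P₁ = (T₂/T₁)⁴ = (2631/1874)⁴ = (1.40395)⁴ = 3.89.

P₂/P₁ ≈ 3.89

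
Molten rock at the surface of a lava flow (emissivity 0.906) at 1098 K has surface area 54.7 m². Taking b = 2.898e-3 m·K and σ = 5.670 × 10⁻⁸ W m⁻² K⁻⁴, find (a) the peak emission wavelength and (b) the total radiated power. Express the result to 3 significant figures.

(a) λ_max = b/T = 2.898×10⁻³/1098 = 2.639×10⁻⁶ m = 2.64×10³ nm.
Area A = 54.7 m².
(b) P = εσAT⁴ = 0.906×5.670×10⁻⁸×54.7×(1098)⁴ = 4.08×10⁶ W.

λ_max ≈ 2.64×10³ nm; P ≈ 4.08×10⁶ W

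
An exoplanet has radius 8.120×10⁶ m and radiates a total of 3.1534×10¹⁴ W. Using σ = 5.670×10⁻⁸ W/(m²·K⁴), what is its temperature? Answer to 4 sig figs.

T ≈ 50.90 K

Surface area A = 4πR² = 4π(8.120×10⁶ m)² = 8.28556×10¹⁴ m².
P = σAT⁴ ⇒ T = (P/(σA))^(1/4) = (3.1534×10¹⁴/(5.670×10⁻⁸×8.28556×10¹⁴))^(1/4) = 50.90 K.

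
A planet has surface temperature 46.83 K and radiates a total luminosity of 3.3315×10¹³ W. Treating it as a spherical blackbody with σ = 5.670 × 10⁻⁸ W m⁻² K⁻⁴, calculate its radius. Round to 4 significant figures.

L = 4πR²σT⁴ ⇒ R = √(L/(4πσT⁴)).
σT⁴ = 0.272697 W/m², so R = √(3.3315×10¹³/(4π×0.272697)) = 3.118×10⁶ m.

R ≈ 3.118×10⁶ m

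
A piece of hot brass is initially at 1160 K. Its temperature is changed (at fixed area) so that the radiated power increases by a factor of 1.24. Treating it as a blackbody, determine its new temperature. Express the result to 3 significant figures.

P ∝ T⁴, so T₂/T₁ = (P₂/P₁)^(1/4) = (1.24)^(1/4) = 1.05525.
T₂ = 1160 × 1.05525 = 1.22×10³ K.

T₂ ≈ 1.22×10³ K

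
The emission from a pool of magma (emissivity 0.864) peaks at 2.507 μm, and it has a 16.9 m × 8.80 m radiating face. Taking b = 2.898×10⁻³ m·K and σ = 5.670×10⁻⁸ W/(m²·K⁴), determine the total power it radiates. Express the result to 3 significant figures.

Wien's law: T = b/λ_max = 2.898×10⁻³/2.507×10⁻⁶ = 1155.96 K.
Area A = 16.9 × 8.80 = 148.72 m².
Then P = εσAT⁴ = 0.864×5.670×10⁻⁸×148.72×(1155.96)⁴ = 1.30×10⁷ W.

P ≈ 1.30×10⁷ W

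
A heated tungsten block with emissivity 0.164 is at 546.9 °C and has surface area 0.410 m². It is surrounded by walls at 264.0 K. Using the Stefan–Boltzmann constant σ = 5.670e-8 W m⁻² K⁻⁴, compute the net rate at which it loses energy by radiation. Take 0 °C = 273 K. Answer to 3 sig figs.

T = 546.9 °C + 273 = 819.9 K.
Area A = 0.410 m².
Net radiated power P_net = εσA(T⁴ − T₀⁴) = 0.164×5.670×10⁻⁸×0.410×(819.9⁴ − 264.0⁴).
T⁴ − T₀⁴ = 4.51901×10¹¹ − 4.85753×10⁹ = 4.47043×10¹¹ K⁴, so P_net = 1.70×10³ W.

Net loss ≈ 1.70×10³ W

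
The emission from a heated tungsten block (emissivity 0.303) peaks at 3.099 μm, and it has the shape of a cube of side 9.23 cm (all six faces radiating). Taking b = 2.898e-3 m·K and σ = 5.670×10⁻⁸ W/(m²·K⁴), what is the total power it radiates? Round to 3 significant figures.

Wien's law: T = b/λ_max = 2.898×10⁻³/3.099×10⁻⁶ = 935.140 K.
Area A = 6s² = 6×(0.0923 m)² = 0.0511157 m².
Then P = εσAT⁴ = 0.303×5.670×10⁻⁸×0.0511157×(935.140)⁴ = 672 W.

P ≈ 672 W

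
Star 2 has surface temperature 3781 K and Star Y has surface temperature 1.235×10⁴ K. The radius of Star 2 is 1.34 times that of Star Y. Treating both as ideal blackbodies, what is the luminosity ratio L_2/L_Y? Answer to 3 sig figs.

L ∝ R²T⁴, so L_2/L_Y = (R_2/R_Y)²(T_2/T_Y)⁴ = (1.34)² × (3781/1.235×10⁴)⁴ = 1.7956 × 8.78535×10⁻³ = 0.0158.

L_2/L_Y ≈ 0.0158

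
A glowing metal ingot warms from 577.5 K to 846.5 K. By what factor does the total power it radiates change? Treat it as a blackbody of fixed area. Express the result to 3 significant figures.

P₂/P₁ ≈ 4.62

P ∝ T⁴, so P₂/P₁ = (T₂/T₁)⁴ = (846.5/577.5)⁴ = (1.46580)⁴ = 4.62.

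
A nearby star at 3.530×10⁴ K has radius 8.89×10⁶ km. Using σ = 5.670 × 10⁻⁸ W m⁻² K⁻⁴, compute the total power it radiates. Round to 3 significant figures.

Surface area A = 4πR² = 4π(8.89×10⁹ m)² = 9.93147×10²⁰ m².
P = σAT⁴ = 5.670×10⁻⁸ × 9.93147×10²⁰ × (3.530×10⁴)⁴ = 8.74×10³¹ W.

P ≈ 8.74×10³¹ W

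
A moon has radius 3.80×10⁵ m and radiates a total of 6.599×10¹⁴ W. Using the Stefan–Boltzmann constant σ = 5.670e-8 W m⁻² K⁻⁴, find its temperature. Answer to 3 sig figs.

T ≈ 283 K

Surface area A = 4πR² = 4π(3.80×10⁵ m)² = 1.81458×10¹² m².
P = σAT⁴ ⇒ T = (P/(σA))^(1/4) = (6.599×10¹⁴/(5.670×10⁻⁸×1.81458×10¹²))^(1/4) = 283 K.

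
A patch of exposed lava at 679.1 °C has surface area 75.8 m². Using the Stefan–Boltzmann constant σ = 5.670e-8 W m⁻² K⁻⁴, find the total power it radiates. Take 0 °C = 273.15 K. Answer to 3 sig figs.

P ≈ 3.53×10⁶ W

T = 679.1 °C + 273.15 = 952.25 K.
Area A = 75.8 m².
P = σAT⁴ = 5.670×10⁻⁸ × 75.8 × (952.25)⁴ = 3.53×10⁶ W.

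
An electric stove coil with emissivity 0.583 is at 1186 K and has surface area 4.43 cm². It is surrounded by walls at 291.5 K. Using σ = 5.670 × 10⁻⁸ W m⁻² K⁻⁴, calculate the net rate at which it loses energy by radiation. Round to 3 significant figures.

Net loss ≈ 28.9 W

Area A = 4.43 cm² = 4.43×10⁻⁴ m².
Net radiated power P_net = εσA(T⁴ − T₀⁴) = 0.583×5.670×10⁻⁸×4.43×10⁻⁴×(1186⁴ − 291.5⁴).
T⁴ − T₀⁴ = 1.97851×10¹² − 7.22028×10⁹ = 1.97129×10¹² K⁴, so P_net = 28.9 W.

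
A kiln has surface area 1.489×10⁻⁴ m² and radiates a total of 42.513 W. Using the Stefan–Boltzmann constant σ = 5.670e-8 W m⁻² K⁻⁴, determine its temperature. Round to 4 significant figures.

Area A = 1.489×10⁻⁴ m².
P = σAT⁴ ⇒ T = (P/(σA))^(1/4) = (42.513/(5.670×10⁻⁸×1.489×10⁻⁴))^(1/4) = 1498 K.

T ≈ 1498 K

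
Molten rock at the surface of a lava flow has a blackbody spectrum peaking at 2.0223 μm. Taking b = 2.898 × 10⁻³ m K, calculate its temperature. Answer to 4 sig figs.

T ≈ 1433 K

Wien's law gives T = b/λ_max = (2.898×10⁻³ m·K)/(2.0223×10⁻⁶ m) = 1433 K.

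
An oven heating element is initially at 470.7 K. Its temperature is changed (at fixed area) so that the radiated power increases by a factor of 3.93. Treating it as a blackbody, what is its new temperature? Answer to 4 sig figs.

P ∝ T⁴, so T₂/T₁ = (P₂/P₁)^(1/4) = (3.93)^(1/4) = 1.40799.
T₂ = 470.7 × 1.40799 = 662.7 K.

T₂ ≈ 662.7 K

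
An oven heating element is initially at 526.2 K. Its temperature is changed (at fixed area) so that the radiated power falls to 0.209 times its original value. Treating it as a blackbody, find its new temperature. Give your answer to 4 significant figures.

T₂ ≈ 355.8 K

P ∝ T⁴, so T₂/T₁ = (P₂/P₁)^(1/4) = (0.209)^(1/4) = 0.676140.
T₂ = 526.2 × 0.676140 = 355.8 K.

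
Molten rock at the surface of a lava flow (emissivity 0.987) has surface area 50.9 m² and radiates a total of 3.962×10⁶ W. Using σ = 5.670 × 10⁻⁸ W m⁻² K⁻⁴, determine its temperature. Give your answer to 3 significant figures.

Area A = 50.9 m².
P = εσAT⁴ ⇒ T = (P/(εσA))^(1/4) = (3.962×10⁶/(0.987×5.670×10⁻⁸×50.9))^(1/4) = 1.09×10³ K.

T ≈ 1.09×10³ K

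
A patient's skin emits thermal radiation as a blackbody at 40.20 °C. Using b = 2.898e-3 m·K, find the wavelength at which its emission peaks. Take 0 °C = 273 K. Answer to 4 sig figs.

λ_max ≈ 9.253 μm

T = 40.20 °C + 273 = 313.20 K.
Wien's displacement law: λ_max = b/T = (2.898×10⁻³ m·K)/(313.20 K) = 9.2529×10⁻⁶ m.
That is 9.253 μm, in the infrared range.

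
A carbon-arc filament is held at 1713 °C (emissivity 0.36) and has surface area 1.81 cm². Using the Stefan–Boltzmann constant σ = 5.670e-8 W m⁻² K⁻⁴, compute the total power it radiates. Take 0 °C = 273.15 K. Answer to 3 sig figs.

T = 1713 °C + 273.15 = 1986.15 K.
Area A = 1.81 cm² = 1.81×10⁻⁴ m².
P = εσAT⁴ = 0.36 × 5.670×10⁻⁸ × 1.81×10⁻⁴ × (1986.15)⁴ = 57.5 W.

P ≈ 57.5 W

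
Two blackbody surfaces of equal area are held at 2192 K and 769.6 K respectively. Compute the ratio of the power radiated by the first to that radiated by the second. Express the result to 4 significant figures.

With equal areas, P₁/P₂ = (T₁/T₂)⁴ = (2192/769.6)⁴ = 65.81.

P₁/P₂ ≈ 65.81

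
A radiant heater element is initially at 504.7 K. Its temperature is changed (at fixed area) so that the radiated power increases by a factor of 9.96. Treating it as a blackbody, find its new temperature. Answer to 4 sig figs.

T₂ ≈ 896.6 K

P ∝ T⁴, so T₂/T₁ = (P₂/P₁)^(1/4) = (9.96)^(1/4) = 1.77650.
T₂ = 504.7 × 1.77650 = 896.6 K.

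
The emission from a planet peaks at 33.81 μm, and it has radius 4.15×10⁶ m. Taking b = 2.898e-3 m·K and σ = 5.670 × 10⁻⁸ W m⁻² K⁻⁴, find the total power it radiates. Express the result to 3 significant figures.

P ≈ 6.62×10¹⁴ W

Wien's law: T = b/λ_max = 2.898×10⁻³/3.381×10⁻⁵ = 85.7143 K.
Surface area A = 4πR² = 4π(4.15×10⁶ m)² = 2.16424×10¹⁴ m².
Then P = σAT⁴ = 5.670×10⁻⁸×2.16424×10¹⁴×(85.7143)⁴ = 6.62×10¹⁴ W.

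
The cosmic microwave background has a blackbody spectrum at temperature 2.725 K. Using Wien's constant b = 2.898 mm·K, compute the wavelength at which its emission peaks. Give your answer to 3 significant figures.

Wien's displacement law: λ_max = b/T = (2.898×10⁻³ m·K)/(2.725 K) = 1.063×10⁻³ m.
That is 1.06 mm, in the microwave range.

λ_max ≈ 1.06 mm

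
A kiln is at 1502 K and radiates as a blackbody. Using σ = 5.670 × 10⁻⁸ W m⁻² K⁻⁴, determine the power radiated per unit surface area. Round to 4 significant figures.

Stefan–Boltzmann: I = σT⁴ = 5.670×10⁻⁸ × (1502)⁴ = 2.886×10⁵ W/m².

I ≈ 2.886×10⁵ W/m²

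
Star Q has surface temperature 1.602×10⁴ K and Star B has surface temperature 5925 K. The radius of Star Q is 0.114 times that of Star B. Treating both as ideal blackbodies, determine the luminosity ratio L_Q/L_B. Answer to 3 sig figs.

L ∝ R²T⁴, so L_Q/L_B = (R_Q/R_B)²(T_Q/T_B)⁴ = (0.114)² × (1.602×10⁴/5925)⁴ = 0.012996 × 53.4437 = 0.695.

L_Q/L_B ≈ 0.695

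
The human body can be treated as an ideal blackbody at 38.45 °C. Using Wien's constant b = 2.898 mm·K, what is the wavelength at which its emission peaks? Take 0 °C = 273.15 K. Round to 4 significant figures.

λ_max ≈ 9.300 μm

T = 38.45 °C + 273.15 = 311.60 K.
Wien's displacement law: λ_max = b/T = (2.898×10⁻³ m·K)/(311.60 K) = 9.3004×10⁻⁶ m.
That is 9.300 μm, in the infrared range.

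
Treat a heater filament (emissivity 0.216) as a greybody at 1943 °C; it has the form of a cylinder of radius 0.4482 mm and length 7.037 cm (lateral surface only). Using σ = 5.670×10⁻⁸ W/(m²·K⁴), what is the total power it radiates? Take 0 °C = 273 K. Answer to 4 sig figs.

T = 1943 °C + 273 = 2216 K.
Lateral area A = 2πrL = 2π×4.482×10⁻⁴×0.07037 = 1.98171×10⁻⁴ m².
P = εσAT⁴ = 0.216 × 5.670×10⁻⁸ × 1.98171×10⁻⁴ × (2216)⁴ = 58.53 W.

P ≈ 58.53 W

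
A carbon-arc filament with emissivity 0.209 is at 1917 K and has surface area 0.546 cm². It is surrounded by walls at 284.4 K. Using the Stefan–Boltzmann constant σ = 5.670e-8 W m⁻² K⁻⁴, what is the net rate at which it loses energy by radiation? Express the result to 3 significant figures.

Net loss ≈ 8.73 W

Area A = 0.546 cm² = 5.46×10⁻⁵ m².
Net radiated power P_net = εσA(T⁴ − T₀⁴) = 0.209×5.670×10⁻⁸×5.46×10⁻⁵×(1917⁴ − 284.4⁴).
T⁴ − T₀⁴ = 1.35048×10¹³ − 6.54212×10⁹ = 1.34983×10¹³ K⁴, so P_net = 8.73 W.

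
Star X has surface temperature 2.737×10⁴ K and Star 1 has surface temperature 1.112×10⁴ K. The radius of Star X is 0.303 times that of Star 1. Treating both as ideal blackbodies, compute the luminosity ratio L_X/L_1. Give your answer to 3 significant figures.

L_X/L_1 ≈ 3.37

L ∝ R²T⁴, so L_X/L_1 = (R_X/R_1)²(T_X/T_1)⁴ = (0.303)² × (2.737×10⁴/1.112×10⁴)⁴ = 0.091809 × 36.7012 = 3.37.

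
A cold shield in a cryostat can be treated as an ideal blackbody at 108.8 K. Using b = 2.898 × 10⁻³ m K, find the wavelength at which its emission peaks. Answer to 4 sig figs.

Wien's displacement law: λ_max = b/T = (2.898×10⁻³ m·K)/(108.8 K) = 2.6636×10⁻⁵ m.
That is 26.64 μm, in the infrared range.

λ_max ≈ 26.64 μm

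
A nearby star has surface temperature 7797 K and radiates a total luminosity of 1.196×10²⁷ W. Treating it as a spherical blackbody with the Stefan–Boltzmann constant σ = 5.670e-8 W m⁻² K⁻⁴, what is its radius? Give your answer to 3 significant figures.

L = 4πR²σT⁴ ⇒ R = √(L/(4πσT⁴)).
σT⁴ = 2.09553×10⁸ W/m², so R = √(1.196×10²⁷/(4π×2.09553×10⁸)) = 6.74×10⁸ m.

R ≈ 6.74×10⁸ m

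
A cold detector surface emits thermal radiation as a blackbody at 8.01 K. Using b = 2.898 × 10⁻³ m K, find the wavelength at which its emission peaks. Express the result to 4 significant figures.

Wien's displacement law: λ_max = b/T = (2.898×10⁻³ m·K)/(8.01 K) = 3.6180×10⁻⁴ m.
That is 0.3618 mm, in the infrared range.

λ_max ≈ 0.3618 mm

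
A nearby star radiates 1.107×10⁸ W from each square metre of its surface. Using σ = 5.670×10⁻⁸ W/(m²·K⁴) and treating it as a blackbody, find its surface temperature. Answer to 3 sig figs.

I = σT⁴, so T = (I/σ)^(1/4) = (1.107×10⁸/(5.670×10⁻⁸))^(1/4) = 6.65×10³ K.

T ≈ 6.65×10³ K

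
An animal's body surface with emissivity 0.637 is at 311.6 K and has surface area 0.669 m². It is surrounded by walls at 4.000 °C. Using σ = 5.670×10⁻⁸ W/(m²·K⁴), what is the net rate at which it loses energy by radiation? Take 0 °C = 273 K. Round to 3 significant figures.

Surroundings: T = 4.000 °C + 273 = 277.000 K.
Area A = 0.669 m².
Net radiated power P_net = εσA(T⁴ − T₀⁴) = 0.637×5.670×10⁻⁸×0.669×(311.6⁴ − 277.000⁴).
T⁴ − T₀⁴ = 9.42735×10⁹ − 5.88734×10⁹ = 3.54001×10⁹ K⁴, so P_net = 85.5 W.

Net loss ≈ 85.5 W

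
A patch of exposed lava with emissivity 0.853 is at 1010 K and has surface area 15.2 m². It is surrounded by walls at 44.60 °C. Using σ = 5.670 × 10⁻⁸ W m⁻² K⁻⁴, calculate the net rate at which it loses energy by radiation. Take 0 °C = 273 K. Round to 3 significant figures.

Surroundings: T = 44.60 °C + 273 = 317.60 K.
Area A = 15.2 m².
Net radiated power P_net = εσA(T⁴ − T₀⁴) = 0.853×5.670×10⁻⁸×15.2×(1010⁴ − 317.60⁴).
T⁴ − T₀⁴ = 1.04060×10¹² − 1.01747×10¹⁰ = 1.03043×10¹² K⁴, so P_net = 7.58×10⁵ W.

Net loss ≈ 7.58×10⁵ W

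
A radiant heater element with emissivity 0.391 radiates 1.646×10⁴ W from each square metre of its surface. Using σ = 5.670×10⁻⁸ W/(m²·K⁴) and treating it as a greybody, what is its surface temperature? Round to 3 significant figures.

T ≈ 928 K

I = εσT⁴, so T = (I/εσ)^(1/4) = (1.646×10⁴/(0.391×5.670×10⁻⁸))^(1/4) = 928 K.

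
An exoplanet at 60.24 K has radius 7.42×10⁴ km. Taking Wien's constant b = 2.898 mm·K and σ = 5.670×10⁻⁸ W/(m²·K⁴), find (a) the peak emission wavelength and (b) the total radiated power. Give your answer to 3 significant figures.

λ_max ≈ 48.1 μm; P ≈ 5.17×10¹⁶ W

(a) λ_max = b/T = 2.898×10⁻³/60.24 = 4.811×10⁻⁵ m = 48.1 μm.
Surface area A = 4πR² = 4π(7.42×10⁷ m)² = 6.91859×10¹⁶ m².
(b) P = σAT⁴ = 5.670×10⁻⁸×6.91859×10¹⁶×(60.24)⁴ = 5.17×10¹⁶ W.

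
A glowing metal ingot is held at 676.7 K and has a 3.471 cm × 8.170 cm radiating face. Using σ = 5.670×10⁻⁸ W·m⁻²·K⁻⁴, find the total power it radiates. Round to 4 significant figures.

P ≈ 33.72 W

Area A = 0.03471 × 0.08170 = 2.83581×10⁻³ m².
P = σAT⁴ = 5.670×10⁻⁸ × 2.83581×10⁻³ × (676.7)⁴ = 33.72 W.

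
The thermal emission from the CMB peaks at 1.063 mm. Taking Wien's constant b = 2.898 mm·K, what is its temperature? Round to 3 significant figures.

Wien's law gives T = b/λ_max = (2.898×10⁻³ m·K)/(1.063×10⁻³ m) = 2.73 K.

T ≈ 2.73 K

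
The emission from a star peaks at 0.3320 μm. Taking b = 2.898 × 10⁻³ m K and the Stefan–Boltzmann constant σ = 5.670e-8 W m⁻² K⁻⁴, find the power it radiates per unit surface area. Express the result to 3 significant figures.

Wien's law: T = b/λ_max = 2.898×10⁻³/3.320×10⁻⁷ = 8728.92 K.
Then I = σT⁴ = 5.670×10⁻⁸×(8728.92)⁴ = 3.29×10⁸ W/m².

I ≈ 3.29×10⁸ W/m²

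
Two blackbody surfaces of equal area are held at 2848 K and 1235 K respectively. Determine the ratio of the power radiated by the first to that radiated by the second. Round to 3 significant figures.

With equal areas, P₁/P₂ = (T₁/T₂)⁴ = (2848/1235)⁴ = 28.3.

P₁/P₂ ≈ 28.3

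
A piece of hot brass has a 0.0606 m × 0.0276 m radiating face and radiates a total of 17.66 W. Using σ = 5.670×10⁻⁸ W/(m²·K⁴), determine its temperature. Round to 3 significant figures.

Area A = 0.0606 × 0.0276 = 1.67256×10⁻³ m².
P = σAT⁴ ⇒ T = (P/(σA))^(1/4) = (17.66/(5.670×10⁻⁸×1.67256×10⁻³))^(1/4) = 657 K.

T ≈ 657 K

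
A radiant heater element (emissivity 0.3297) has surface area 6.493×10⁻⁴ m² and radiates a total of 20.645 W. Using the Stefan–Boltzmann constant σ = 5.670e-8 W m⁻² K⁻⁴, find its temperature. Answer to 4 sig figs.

T ≈ 1142 K

Area A = 6.493×10⁻⁴ m².
P = εσAT⁴ ⇒ T = (P/(εσA))^(1/4) = (20.645/(0.3297×5.670×10⁻⁸×6.493×10⁻⁴))^(1/4) = 1142 K.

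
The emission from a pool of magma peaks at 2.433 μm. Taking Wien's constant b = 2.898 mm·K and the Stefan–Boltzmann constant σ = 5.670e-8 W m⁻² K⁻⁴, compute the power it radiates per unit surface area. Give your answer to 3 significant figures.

I ≈ 1.14×10⁵ W/m²

Wien's law: T = b/λ_max = 2.898×10⁻³/2.433×10⁻⁶ = 1191.12 K.
Then I = σT⁴ = 5.670×10⁻⁸×(1191.12)⁴ = 1.14×10⁵ W/m².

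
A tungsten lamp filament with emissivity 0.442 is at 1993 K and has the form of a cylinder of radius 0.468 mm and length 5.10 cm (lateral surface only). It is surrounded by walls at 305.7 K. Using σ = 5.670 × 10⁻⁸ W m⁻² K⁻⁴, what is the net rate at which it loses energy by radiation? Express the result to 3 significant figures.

Lateral area A = 2πrL = 2π×4.68×10⁻⁴×0.0510 = 1.49967×10⁻⁴ m².
Net radiated power P_net = εσA(T⁴ − T₀⁴) = 0.442×5.670×10⁻⁸×1.49967×10⁻⁴×(1993⁴ − 305.7⁴).
T⁴ − T₀⁴ = 1.57772×10¹³ − 8.73337×10⁹ = 1.57685×10¹³ K⁴, so P_net = 59.3 W.

Net loss ≈ 59.3 W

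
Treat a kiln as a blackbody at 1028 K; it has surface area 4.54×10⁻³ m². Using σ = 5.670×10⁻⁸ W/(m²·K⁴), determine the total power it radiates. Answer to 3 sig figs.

Area A = 4.54×10⁻³ m².
P = σAT⁴ = 5.670×10⁻⁸ × 4.54×10⁻³ × (1028)⁴ = 287 W.

P ≈ 287 W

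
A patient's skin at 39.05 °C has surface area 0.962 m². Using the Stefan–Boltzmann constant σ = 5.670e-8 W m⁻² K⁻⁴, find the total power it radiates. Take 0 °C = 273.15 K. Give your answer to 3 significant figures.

P ≈ 518 W

T = 39.05 °C + 273.15 = 312.20 K.
Area A = 0.962 m².
P = σAT⁴ = 5.670×10⁻⁸ × 0.962 × (312.20)⁴ = 518 W.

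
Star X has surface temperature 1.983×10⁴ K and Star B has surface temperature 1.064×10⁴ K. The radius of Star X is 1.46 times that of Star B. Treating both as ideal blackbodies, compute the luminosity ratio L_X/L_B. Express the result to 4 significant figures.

L_X/L_B ≈ 25.72

L ∝ R²T⁴, so L_X/L_B = (R_X/R_B)²(T_X/T_B)⁴ = (1.46)² × (1.983×10⁴/1.064×10⁴)⁴ = 2.1316 × 12.0649 = 25.72.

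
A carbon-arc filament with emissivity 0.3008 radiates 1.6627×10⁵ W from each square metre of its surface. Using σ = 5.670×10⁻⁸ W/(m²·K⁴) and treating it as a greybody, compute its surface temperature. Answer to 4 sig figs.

I = εσT⁴, so T = (I/εσ)^(1/4) = (1.6627×10⁵/(0.3008×5.670×10⁻⁸))^(1/4) = 1767 K.

T ≈ 1767 K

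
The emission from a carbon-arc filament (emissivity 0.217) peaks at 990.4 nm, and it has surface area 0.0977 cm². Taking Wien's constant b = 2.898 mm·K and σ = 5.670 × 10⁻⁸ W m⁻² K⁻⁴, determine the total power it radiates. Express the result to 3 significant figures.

Wien's law: T = b/λ_max = 2.898×10⁻³/9.904×10⁻⁷ = 2926.09 K.
Area A = 0.0977 cm² = 9.77×10⁻⁶ m².
Then P = εσAT⁴ = 0.217×5.670×10⁻⁸×9.77×10⁻⁶×(2926.09)⁴ = 8.81 W.

P ≈ 8.81 W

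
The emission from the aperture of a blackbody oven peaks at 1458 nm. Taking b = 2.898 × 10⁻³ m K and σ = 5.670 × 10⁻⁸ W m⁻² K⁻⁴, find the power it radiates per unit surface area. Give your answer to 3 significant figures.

Wien's law: T = b/λ_max = 2.898×10⁻³/1.458×10⁻⁶ = 1987.65 K.
Then I = σT⁴ = 5.670×10⁻⁸×(1987.65)⁴ = 8.85×10⁵ W/m².

I ≈ 8.85×10⁵ W/m²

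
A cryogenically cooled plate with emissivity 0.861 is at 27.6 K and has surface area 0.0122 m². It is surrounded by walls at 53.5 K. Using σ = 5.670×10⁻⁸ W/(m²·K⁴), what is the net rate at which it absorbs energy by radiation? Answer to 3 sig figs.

Net gain ≈ 4.53×10⁻³ W

Area A = 0.0122 m².
Net radiated power P_net = εσA(T⁴ − T₀⁴) = 0.861×5.670×10⁻⁸×0.0122×(27.6⁴ − 53.5⁴).
T⁴ − T₀⁴ = 5.80278×10⁵ − 8.19248×10⁶ = -7.61220×10⁶ K⁴, so P_net = -4.53×10⁻³ W — negative, meaning a net gain of 4.53×10⁻³ W.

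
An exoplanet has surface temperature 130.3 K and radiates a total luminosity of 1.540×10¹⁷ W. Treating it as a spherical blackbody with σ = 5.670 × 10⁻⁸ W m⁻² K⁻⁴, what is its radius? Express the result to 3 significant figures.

L = 4πR²σT⁴ ⇒ R = √(L/(4πσT⁴)).
σT⁴ = 16.3441 W/m², so R = √(1.540×10¹⁷/(4π×16.3441)) = 2.74×10⁷ m.

R ≈ 2.74×10⁷ m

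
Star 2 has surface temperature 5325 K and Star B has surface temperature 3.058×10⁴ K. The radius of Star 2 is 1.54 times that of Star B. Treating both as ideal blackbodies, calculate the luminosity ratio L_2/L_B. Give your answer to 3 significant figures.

L_2/L_B ≈ 2.18×10⁻³

L ∝ R²T⁴, so L_2/L_B = (R_2/R_B)²(T_2/T_B)⁴ = (1.54)² × (5325/3.058×10⁴)⁴ = 2.3716 × 9.19451×10⁻⁴ = 2.18×10⁻³.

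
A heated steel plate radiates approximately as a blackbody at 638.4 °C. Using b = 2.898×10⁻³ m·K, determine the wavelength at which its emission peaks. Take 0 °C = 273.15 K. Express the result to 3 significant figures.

λ_max ≈ 3.18 μm

T = 638.4 °C + 273.15 = 911.55 K.
Wien's displacement law: λ_max = b/T = (2.898×10⁻³ m·K)/(911.55 K) = 3.179×10⁻⁶ m.
That is 3.18 μm, in the infrared range.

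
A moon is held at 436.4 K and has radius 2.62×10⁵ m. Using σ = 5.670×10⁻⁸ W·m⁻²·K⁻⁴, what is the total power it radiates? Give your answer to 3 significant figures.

Surface area A = 4πR² = 4π(2.62×10⁵ m)² = 8.62606×10¹¹ m².
P = σAT⁴ = 5.670×10⁻⁸ × 8.62606×10¹¹ × (436.4)⁴ = 1.77×10¹⁵ W.

P ≈ 1.77×10¹⁵ W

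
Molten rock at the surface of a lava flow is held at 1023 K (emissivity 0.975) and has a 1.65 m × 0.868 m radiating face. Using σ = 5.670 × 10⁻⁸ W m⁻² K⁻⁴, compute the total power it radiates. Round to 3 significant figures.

P ≈ 8.67×10⁴ W

Area A = 1.65 × 0.868 = 1.4322 m².
P = εσAT⁴ = 0.975 × 5.670×10⁻⁸ × 1.4322 × (1023)⁴ = 8.67×10⁴ W.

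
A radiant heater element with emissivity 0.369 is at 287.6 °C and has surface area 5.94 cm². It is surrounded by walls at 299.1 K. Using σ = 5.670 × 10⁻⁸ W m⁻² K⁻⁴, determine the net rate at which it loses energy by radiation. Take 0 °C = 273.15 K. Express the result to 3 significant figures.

T = 287.6 °C + 273.15 = 560.75 K.
Area A = 5.94 cm² = 5.94×10⁻⁴ m².
Net radiated power P_net = εσA(T⁴ − T₀⁴) = 0.369×5.670×10⁻⁸×5.94×10⁻⁴×(560.75⁴ − 299.1⁴).
T⁴ − T₀⁴ = 9.88729×10¹⁰ − 8.00324×10⁹ = 9.08697×10¹⁰ K⁴, so P_net = 1.13 W.

Net loss ≈ 1.13 W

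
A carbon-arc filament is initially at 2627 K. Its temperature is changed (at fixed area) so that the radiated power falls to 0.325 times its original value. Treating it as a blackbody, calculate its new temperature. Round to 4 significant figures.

P ∝ T⁴, so T₂/T₁ = (P₂/P₁)^(1/4) = (0.325)^(1/4) = 0.755042.
T₂ = 2627 × 0.755042 = 1983 K.

T₂ ≈ 1983 K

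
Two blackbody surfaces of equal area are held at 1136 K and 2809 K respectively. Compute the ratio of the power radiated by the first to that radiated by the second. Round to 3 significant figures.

P₁/P₂ ≈ 0.0267

With equal areas, P₁/P₂ = (T₁/T₂)⁴ = (1136/2809)⁴ = 0.0267.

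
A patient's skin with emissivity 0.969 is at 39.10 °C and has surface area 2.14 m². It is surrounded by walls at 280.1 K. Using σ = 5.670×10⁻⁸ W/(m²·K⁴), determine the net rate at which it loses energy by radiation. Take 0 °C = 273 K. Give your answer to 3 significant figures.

Net loss ≈ 392 W

T = 39.10 °C + 273 = 312.10 K.
Area A = 2.14 m².
Net radiated power P_net = εσA(T⁴ − T₀⁴) = 0.969×5.670×10⁻⁸×2.14×(312.10⁴ − 280.1⁴).
T⁴ − T₀⁴ = 9.48801×10⁹ − 6.15535×10⁹ = 3.33266×10⁹ K⁴, so P_net = 392 W.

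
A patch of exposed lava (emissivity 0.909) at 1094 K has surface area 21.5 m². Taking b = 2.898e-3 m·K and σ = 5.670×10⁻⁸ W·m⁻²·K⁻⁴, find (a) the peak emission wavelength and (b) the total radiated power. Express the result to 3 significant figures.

λ_max ≈ 2.65 μm; P ≈ 1.59×10⁶ W

(a) λ_max = b/T = 2.898×10⁻³/1094 = 2.649×10⁻⁶ m = 2.65 μm.
Area A = 21.5 m².
(b) P = εσAT⁴ = 0.909×5.670×10⁻⁸×21.5×(1094)⁴ = 1.59×10⁶ W.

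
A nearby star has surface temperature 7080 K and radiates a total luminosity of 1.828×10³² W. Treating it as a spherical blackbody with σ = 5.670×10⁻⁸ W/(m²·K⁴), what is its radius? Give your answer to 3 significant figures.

R ≈ 3.20×10¹¹ m

L = 4πR²σT⁴ ⇒ R = √(L/(4πσT⁴)).
σT⁴ = 1.42468×10⁸ W/m², so R = √(1.828×10³²/(4π×1.42468×10⁸)) = 3.20×10¹¹ m.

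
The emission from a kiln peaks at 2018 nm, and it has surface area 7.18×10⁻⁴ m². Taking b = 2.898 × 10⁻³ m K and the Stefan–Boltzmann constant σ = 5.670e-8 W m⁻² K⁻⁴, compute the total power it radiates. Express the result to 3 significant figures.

P ≈ 173 W

Wien's law: T = b/λ_max = 2.898×10⁻³/2.018×10⁻⁶ = 1436.08 K.
Area A = 7.18×10⁻⁴ m².
Then P = σAT⁴ = 5.670×10⁻⁸×7.18×10⁻⁴×(1436.08)⁴ = 173 W.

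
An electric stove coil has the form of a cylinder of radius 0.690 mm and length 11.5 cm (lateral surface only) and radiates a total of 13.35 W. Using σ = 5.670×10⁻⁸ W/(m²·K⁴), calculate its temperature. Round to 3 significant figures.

Lateral area A = 2πrL = 2π×6.90×10⁻⁴×0.115 = 4.98571×10⁻⁴ m².
P = σAT⁴ ⇒ T = (P/(σA))^(1/4) = (13.35/(5.670×10⁻⁸×4.98571×10⁻⁴))^(1/4) = 829 K.

T ≈ 829 K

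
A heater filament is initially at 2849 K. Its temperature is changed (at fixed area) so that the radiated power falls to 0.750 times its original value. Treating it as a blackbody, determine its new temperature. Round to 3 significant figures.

T₂ ≈ 2.65×10³ K

P ∝ T⁴, so T₂/T₁ = (P₂/P₁)^(1/4) = (0.750)^(1/4) = 0.930605.
T₂ = 2849 × 0.930605 = 2.65×10³ K.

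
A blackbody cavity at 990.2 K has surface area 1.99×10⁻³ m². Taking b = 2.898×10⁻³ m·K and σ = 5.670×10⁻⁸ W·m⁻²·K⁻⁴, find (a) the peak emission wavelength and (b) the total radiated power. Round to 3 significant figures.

(a) λ_max = b/T = 2.898×10⁻³/990.2 = 2.927×10⁻⁶ m = 2.93 μm.
Area A = 1.99×10⁻³ m².
(b) P = σAT⁴ = 5.670×10⁻⁸×1.99×10⁻³×(990.2)⁴ = 108 W.

λ_max ≈ 2.93 μm; P ≈ 108 W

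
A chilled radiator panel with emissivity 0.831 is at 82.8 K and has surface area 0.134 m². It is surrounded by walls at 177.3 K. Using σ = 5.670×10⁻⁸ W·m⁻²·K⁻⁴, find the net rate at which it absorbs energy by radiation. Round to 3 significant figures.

Area A = 0.134 m².
Net radiated power P_net = εσA(T⁴ − T₀⁴) = 0.831×5.670×10⁻⁸×0.134×(82.8⁴ − 177.3⁴).
T⁴ − T₀⁴ = 4.70025×10⁷ − 9.88177×10⁸ = -9.41174×10⁸ K⁴, so P_net = -5.94 W — negative, meaning a net gain of 5.94 W.

Net gain ≈ 5.94 W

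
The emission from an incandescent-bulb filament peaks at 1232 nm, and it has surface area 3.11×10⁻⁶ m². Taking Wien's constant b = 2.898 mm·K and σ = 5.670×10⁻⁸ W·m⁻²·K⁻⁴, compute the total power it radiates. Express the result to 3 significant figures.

P ≈ 5.40 W

Wien's law: T = b/λ_max = 2.898×10⁻³/1.232×10⁻⁶ = 2352.27 K.
Area A = 3.11×10⁻⁶ m².
Then P = σAT⁴ = 5.670×10⁻⁸×3.11×10⁻⁶×(2352.27)⁴ = 5.40 W.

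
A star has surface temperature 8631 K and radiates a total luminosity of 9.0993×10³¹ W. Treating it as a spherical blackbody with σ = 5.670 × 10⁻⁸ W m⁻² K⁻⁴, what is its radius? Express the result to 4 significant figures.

L = 4πR²σT⁴ ⇒ R = √(L/(4πσT⁴)).
σT⁴ = 3.14650×10⁸ W/m², so R = √(9.0993×10³¹/(4π×3.14650×10⁸)) = 1.517×10¹¹ m.

R ≈ 1.517×10¹¹ m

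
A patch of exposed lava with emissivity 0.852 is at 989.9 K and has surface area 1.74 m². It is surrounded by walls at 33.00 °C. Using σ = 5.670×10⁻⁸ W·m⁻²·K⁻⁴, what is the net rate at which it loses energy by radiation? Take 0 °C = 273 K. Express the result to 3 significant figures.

Net loss ≈ 8.00×10⁴ W

Surroundings: T = 33.00 °C + 273 = 306.00 K.
Area A = 1.74 m².
Net radiated power P_net = εσA(T⁴ − T₀⁴) = 0.852×5.670×10⁻⁸×1.74×(989.9⁴ − 306.00⁴).
T⁴ − T₀⁴ = 9.60208×10¹¹ − 8.76770×10⁹ = 9.51440×10¹¹ K⁴, so P_net = 8.00×10⁴ W.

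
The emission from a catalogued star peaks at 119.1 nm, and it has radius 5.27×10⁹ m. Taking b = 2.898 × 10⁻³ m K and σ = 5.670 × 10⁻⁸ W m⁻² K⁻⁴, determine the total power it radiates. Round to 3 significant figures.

Wien's law: T = b/λ_max = 2.898×10⁻³/1.191×10⁻⁷ = 24332.5 K.
Surface area A = 4πR² = 4π(5.27×10⁹ m)² = 3.49005×10²⁰ m².
Then P = σAT⁴ = 5.670×10⁻⁸×3.49005×10²⁰×(24332.5)⁴ = 6.94×10³⁰ W.

P ≈ 6.94×10³⁰ W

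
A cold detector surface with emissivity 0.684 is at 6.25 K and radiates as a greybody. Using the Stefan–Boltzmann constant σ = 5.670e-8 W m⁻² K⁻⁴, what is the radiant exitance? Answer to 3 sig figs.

Stefan–Boltzmann: I = εσT⁴ = 0.684 × 5.670×10⁻⁸ × (6.25)⁴ = 5.92×10⁻⁵ W/m².

I ≈ 5.92×10⁻⁵ W/m²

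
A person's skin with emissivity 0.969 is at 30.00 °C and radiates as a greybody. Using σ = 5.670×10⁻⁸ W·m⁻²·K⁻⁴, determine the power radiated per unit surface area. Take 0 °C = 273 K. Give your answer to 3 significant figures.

I ≈ 463 W/m²

T = 30.00 °C + 273 = 303.00 K.
Stefan–Boltzmann: I = εσT⁴ = 0.969 × 5.670×10⁻⁸ × (303.00)⁴ = 463 W/m².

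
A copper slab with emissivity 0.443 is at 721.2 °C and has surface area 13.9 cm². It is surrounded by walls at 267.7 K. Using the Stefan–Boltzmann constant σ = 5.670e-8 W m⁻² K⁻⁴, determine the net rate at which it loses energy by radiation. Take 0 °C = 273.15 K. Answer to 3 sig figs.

Net loss ≈ 34.0 W

T = 721.2 °C + 273.15 = 994.35 K.
Area A = 13.9 cm² = 1.39×10⁻³ m².
Net radiated power P_net = εσA(T⁴ − T₀⁴) = 0.443×5.670×10⁻⁸×1.39×10⁻³×(994.35⁴ − 267.7⁴).
T⁴ − T₀⁴ = 9.77591×10¹¹ − 5.13563×10⁹ = 9.72455×10¹¹ K⁴, so P_net = 34.0 W.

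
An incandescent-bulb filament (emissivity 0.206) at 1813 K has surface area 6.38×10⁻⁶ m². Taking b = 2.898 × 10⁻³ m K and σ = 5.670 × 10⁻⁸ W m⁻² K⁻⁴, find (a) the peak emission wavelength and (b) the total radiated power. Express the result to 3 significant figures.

λ_max ≈ 1.60 μm; P ≈ 0.805 W

(a) λ_max = b/T = 2.898×10⁻³/1813 = 1.598×10⁻⁶ m = 1.60 μm.
Area A = 6.38×10⁻⁶ m².
(b) P = εσAT⁴ = 0.206×5.670×10⁻⁸×6.38×10⁻⁶×(1813)⁴ = 0.805 W.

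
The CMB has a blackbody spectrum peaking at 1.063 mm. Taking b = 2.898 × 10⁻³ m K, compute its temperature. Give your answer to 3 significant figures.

T ≈ 2.73 K

Wien's law gives T = b/λ_max = (2.898×10⁻³ m·K)/(1.063×10⁻³ m) = 2.73 K.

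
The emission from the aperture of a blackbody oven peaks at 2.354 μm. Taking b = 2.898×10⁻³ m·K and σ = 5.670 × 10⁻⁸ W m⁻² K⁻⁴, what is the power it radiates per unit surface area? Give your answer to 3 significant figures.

Wien's law: T = b/λ_max = 2.898×10⁻³/2.354×10⁻⁶ = 1231.10 K.
Then I = σT⁴ = 5.670×10⁻⁸×(1231.10)⁴ = 1.30×10⁵ W/m².

I ≈ 1.30×10⁵ W/m²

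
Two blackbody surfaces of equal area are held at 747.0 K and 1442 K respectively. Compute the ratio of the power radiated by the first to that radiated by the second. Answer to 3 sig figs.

P₁/P₂ ≈ 0.0720

With equal areas, P₁/P₂ = (T₁/T₂)⁴ = (747.0/1442)⁴ = 0.0720.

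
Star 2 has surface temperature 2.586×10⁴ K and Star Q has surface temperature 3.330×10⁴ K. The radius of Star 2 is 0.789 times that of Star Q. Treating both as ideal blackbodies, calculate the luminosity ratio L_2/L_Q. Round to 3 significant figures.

L_2/L_Q ≈ 0.226

L ∝ R²T⁴, so L_2/L_Q = (R_2/R_Q)²(T_2/T_Q)⁴ = (0.789)² × (2.586×10⁴/3.330×10⁴)⁴ = 0.622521 × 0.363695 = 0.226.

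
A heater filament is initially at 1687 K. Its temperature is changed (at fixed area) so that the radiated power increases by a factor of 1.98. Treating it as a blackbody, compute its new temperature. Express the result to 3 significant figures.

T₂ ≈ 2.00×10³ K

P ∝ T⁴, so T₂/T₁ = (P₂/P₁)^(1/4) = (1.98)^(1/4) = 1.18622.
T₂ = 1687 × 1.18622 = 2.00×10³ K.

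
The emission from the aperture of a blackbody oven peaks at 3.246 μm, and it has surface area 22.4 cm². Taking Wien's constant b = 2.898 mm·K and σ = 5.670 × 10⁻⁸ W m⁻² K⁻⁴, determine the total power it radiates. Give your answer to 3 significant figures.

P ≈ 80.7 W

Wien's law: T = b/λ_max = 2.898×10⁻³/3.246×10⁻⁶ = 892.791 K.
Area A = 22.4 cm² = 2.24×10⁻³ m².
Then P = σAT⁴ = 5.670×10⁻⁸×2.24×10⁻³×(892.791)⁴ = 80.7 W.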